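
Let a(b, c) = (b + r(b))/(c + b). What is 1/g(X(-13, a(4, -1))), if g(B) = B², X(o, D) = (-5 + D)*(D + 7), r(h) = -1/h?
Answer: 256/245025 ≈ 0.0010448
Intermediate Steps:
a(b, c) = (b - 1/b)/(b + c) (a(b, c) = (b - 1/b)/(c + b) = (b - 1/b)/(b + c))
X(o, D) = (-5 + D)*(7 + D)
1/g(X(-13, a(4, -1))) = 1/((-35 + ((-1 + 4²)/(4*(4 - 1)))² + 2*((-1 + 4²)/(4*(4 - 1))))²) = 1/((-35 + ((¼)*(-1 + 16)/3)² + 2*((¼)*(-1 + 16)/3))²) = 1/((-35 + ((¼)*(⅓)*15)² + 2*((¼)*(⅓)*15))²) = 1/((-35 + (5/4)² + 2*(5/4))²) = 1/((-35 + 25/16 + 5/2)²) = 1/((-495/16)²) = 1/(245025/256) = 256/245025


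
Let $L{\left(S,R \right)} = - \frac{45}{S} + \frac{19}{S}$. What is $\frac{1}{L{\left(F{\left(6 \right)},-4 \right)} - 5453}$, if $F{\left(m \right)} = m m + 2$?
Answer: $- \frac{19}{103620} \approx -0.00018336$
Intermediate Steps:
$F{\left(m \right)} = 2 + m^{2}$ ($F{\left(m \right)} = m^{2} + 2 = 2 + m^{2}$)
$L{\left(S,R \right)} = - \frac{26}{S}$
$\frac{1}{L{\left(F{\left(6 \right)},-4 \right)} - 5453} = \frac{1}{- \frac{26}{2 + 6^{2}} - 5453} = \frac{1}{- \frac{26}{2 + 36} - 5453} = \frac{1}{- \frac{26}{38} - 5453} = \frac{1}{\left(-26\right) \frac{1}{38} - 5453} = \frac{1}{- \frac{13}{19} - 5453} = \frac{1}{- \frac{103620}{19}} = - \frac{19}{103620}$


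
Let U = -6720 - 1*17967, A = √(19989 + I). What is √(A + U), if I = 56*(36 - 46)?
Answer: √(-24687 + √19429) ≈ 156.68*I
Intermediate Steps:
I = -560 (I = 56*(-10) = -560)
A = √19429 (A = √(19989 - 560) = √19429 ≈ 139.39)
U = -24687 (U = -6720 - 17967 = -24687)
√(A + U) = √(√19429 - 24687) = √(-24687 + √19429)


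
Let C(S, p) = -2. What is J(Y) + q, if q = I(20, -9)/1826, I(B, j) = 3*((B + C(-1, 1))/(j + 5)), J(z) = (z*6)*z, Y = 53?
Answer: 61550781/3652 ≈ 16854.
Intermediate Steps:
J(z) = 6*z² (J(z) = (6*z)*z = 6*z²)
I(B, j) = 3*(-2 + B)/(5 + j) (I(B, j) = 3*((B - 2)/(j + 5)) = 3*((-2 + B)/(5 + j)) = 3*(-2 + B)/(5 + j))
q = -27/3652 (q = (3*(-2 + 20)/(5 - 9))/1826 = (3*18/(-4))*(1/1826) = (3*(-¼)*18)*(1/1826) = -27/2*1/1826 = -27/3652 ≈ -0.0073932)
J(Y) + q = 6*53² - 27/3652 = 6*2809 - 27/3652 = 16854 - 27/3652 = 61550781/3652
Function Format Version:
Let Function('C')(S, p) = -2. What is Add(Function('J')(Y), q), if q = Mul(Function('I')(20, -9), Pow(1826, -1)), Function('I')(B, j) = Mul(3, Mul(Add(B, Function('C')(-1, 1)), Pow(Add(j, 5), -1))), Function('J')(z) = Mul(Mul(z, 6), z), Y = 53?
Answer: Rational(61550781, 3652) ≈ 16854.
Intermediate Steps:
Function('J')(z) = Mul(6, Pow(z, 2)) (Function('J')(z) = Mul(Mul(6, z), z) = Mul(6, Pow(z, 2)))
Function('I')(B, j) = Mul(3, Pow(Add(5, j), -1), Add(-2, B)) (Function('I')(B, j) = Mul(3, Mul(Add(B, -2), Pow(Add(j, 5), -1))) = Mul(3, Mul(Add(-2, B), Pow(Add(5, j), -1))) = Mul(3, Mul(Pow(Add(5, j), -1), Add(-2, B))) = Mul(3, Pow(Add(5, j), -1), Add(-2, B)))
q = Rational(-27, 3652) (q = Mul(Mul(3, Pow(Add(5, -9), -1), Add(-2, 20)), Pow(1826, -1)) = Mul(Mul(3, Pow(-4, -1), 18), Rational(1, 1826)) = Mul(Mul(3, Rational(-1, 4), 18), Rational(1, 1826)) = Mul(Rational(-27, 2), Rational(1, 1826)) = Rational(-27, 3652) ≈ -0.0073932)
Add(Function('J')(Y), q) = Add(Mul(6, Pow(53, 2)), Rational(-27, 3652)) = Add(Mul(6, 2809), Rational(-27, 3652)) = Add(16854, Rational(-27, 3652)) = Rational(61550781, 3652)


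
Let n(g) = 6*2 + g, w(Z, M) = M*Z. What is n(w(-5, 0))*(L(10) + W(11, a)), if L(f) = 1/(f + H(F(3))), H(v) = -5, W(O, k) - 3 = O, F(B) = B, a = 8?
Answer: 852/5 ≈ 170.40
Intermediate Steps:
W(O, k) = 3 + O
L(f) = 1/(-5 + f) (L(f) = 1/(f - 5) = 1/(-5 + f))
n(g) = 12 + g
n(w(-5, 0))*(L(10) + W(11, a)) = (12 + 0*(-5))*(1/(-5 + 10) + (3 + 11)) = (12 + 0)*(1/5 + 14) = 12*(1/5 + 14) = 12*(71/5) = 852/5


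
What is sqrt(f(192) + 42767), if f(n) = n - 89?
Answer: sqrt(42870) ≈ 207.05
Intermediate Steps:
f(n) = -89 + n
sqrt(f(192) + 42767) = sqrt((-89 + 192) + 42767) = sqrt(103 + 42767) = sqrt(42870)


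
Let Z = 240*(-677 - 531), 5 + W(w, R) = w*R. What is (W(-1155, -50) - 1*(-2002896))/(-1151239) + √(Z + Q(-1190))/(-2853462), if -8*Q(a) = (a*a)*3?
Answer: -2060641/1151239 - I*√364870/1902308 ≈ -1.7899 - 0.00031753*I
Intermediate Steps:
Q(a) = -3*a²/8 (Q(a) = -a*a*3/8 = -a²*3/8 = -3*a²/8)
W(w, R) = -5 + R*w (W(w, R) = -5 + w*R = -5 + R*w)
Z = -289920 (Z = 240*(-1208) = -289920)
(W(-1155, -50) - 1*(-2002896))/(-1151239) + √(Z + Q(-1190))/(-2853462) = ((-5 - 50*(-1155)) - 1*(-2002896))/(-1151239) + √(-289920 - 3/8*(-1190)²)/(-2853462) = ((-5 + 57750) + 2002896)*(-1/1151239) + √(-289920 - 3/8*1416100)*(-1/2853462) = (57745 + 2002896)*(-1/1151239) + √(-289920 - 1062075/2)*(-1/2853462) = 2060641*(-1/1151239) + √(-1641915/2)*(-1/2853462) = -2060641/1151239 + (3*I*√364870/2)*(-1/2853462) = -2060641/1151239 - I*√364870/1902308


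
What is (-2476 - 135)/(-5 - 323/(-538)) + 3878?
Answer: 10583944/2367 ≈ 4471.5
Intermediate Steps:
(-2476 - 135)/(-5 - 323/(-538)) + 3878 = -2611/(-5 - 323*(-1/538)) + 3878 = -2611/(-5 + 323/538) + 3878 = -2611/(-2367/538) + 3878 = -2611*(-538/2367) + 3878 = 1404718/2367 + 3878 = 10583944/2367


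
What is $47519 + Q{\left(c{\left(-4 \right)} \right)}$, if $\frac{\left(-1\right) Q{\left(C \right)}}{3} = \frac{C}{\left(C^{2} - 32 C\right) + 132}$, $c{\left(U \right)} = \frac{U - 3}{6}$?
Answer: $\frac{292004381}{6145} \approx 47519.0$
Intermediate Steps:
$c{\left(U \right)} = - \frac{1}{2} + \frac{U}{6}$ ($c{\left(U \right)} = \left(-3 + U\right) \frac{1}{6} = - \frac{1}{2} + \frac{U}{6}$)
$Q{\left(C \right)} = - \frac{3 C}{132 + C^{2} - 32 C}$ ($Q{\left(C \right)} = - 3 \frac{C}{\left(C^{2} - 32 C\right) + 132} = - 3 \frac{C}{132 + C^{2} - 32 C} = - \frac{3 C}{132 + C^{2} - 32 C}$)
$47519 + Q{\left(c{\left(-4 \right)} \right)} = 47519 - \frac{3 \left(- \frac{1}{2} + \frac{1}{6} \left(-4\right)\right)}{132 + \left(- \frac{1}{2} + \frac{1}{6} \left(-4\right)\right)^{2} - 32 \left(- \frac{1}{2} + \frac{1}{6} \left(-4\right)\right)} = 47519 - \frac{3 \left(- \frac{1}{2} - \frac{2}{3}\right)}{132 + \left(- \frac{1}{2} - \frac{2}{3}\right)^{2} - 32 \left(- \frac{1}{2} - \frac{2}{3}\right)} = 47519 - - \frac{7}{2 \left(132 + \left(- \frac{7}{6}\right)^{2} - - \frac{112}{3}\right)} = 47519 - - \frac{7}{2 \left(132 + \frac{49}{36} + \frac{112}{3}\right)} = 47519 - - \frac{7}{2 \cdot \frac{6145}{36}} = 47519 - \left(- \frac{7}{2}\right) \frac{36}{6145} = 47519 + \frac{126}{6145} = \frac{292004381}{6145}$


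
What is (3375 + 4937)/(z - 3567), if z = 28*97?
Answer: -8312/851 ≈ -9.7673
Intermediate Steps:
z = 2716
(3375 + 4937)/(z - 3567) = (3375 + 4937)/(2716 - 3567) = 8312/(-851) = 8312*(-1/851) = -8312/851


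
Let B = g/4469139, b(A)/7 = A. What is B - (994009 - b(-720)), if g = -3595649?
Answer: -4464892444460/4469139 ≈ -9.9905e+5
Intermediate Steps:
b(A) = 7*A
B = -3595649/4469139 ≈ -0.80455
B - (994009 - b(-720)) = -3595649/4469139 - (994009 - 7*(-720)) = -3595649/4469139 - (994009 - 1*(-5040)) = -3595649/4469139 - (994009 + 5040) = -3595649/4469139 - 1*999049 = -3595649/4469139 - 999049 = -4464892444460/4469139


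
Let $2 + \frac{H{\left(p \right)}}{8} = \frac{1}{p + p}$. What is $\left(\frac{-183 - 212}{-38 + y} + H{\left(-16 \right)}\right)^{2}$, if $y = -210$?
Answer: $\frac{13213225}{61504} \approx 214.84$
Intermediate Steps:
$H{\left(p \right)} = -16 + \frac{4}{p}$ ($H{\left(p \right)} = -16 + \frac{8}{p + p} = -16 + \frac{8}{2 p} = -16 + 8 \frac{1}{2 p} = -16 + \frac{4}{p}$)
$\left(\frac{-183 - 212}{-38 + y} + H{\left(-16 \right)}\right)^{2} = \left(\frac{-183 - 212}{-38 - 210} - \left(16 - \frac{4}{-16}\right)\right)^{2} = \left(- \frac{395}{-248} + \left(-16 + 4 \left(- \frac{1}{16}\right)\right)\right)^{2} = \left(\left(-395\right) \left(- \frac{1}{248}\right) - \frac{65}{4}\right)^{2} = \left(\frac{395}{248} - \frac{65}{4}\right)^{2} = \left(- \frac{3635}{248}\right)^{2} = \frac{13213225}{61504}$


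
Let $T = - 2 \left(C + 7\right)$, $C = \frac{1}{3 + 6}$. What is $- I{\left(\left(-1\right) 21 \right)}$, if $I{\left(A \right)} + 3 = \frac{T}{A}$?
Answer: $\frac{439}{189} \approx 2.3228$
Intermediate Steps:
$C = \frac{1}{9} \approx 0.11111$
$T = - \frac{128}{9}$ ($T = - 2 \left(\frac{1}{9} + 7\right) = \left(-2\right) \frac{64}{9} = - \frac{128}{9} \approx -14.222$)
$I{\left(A \right)} = -3 - \frac{128}{9 A}$
$- I{\left(\left(-1\right) 21 \right)} = - (-3 - \frac{128}{9 \left(\left(-1\right) 21\right)}) = - (-3 - \frac{128}{9 \left(-21\right)}) = - (-3 - - \frac{128}{189}) = - (-3 + \frac{128}{189}) = \left(-1\right) \left(- \frac{439}{189}\right) = \frac{439}{189}$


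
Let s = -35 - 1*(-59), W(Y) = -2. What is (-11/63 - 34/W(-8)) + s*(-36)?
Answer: -53372/63 ≈ -847.17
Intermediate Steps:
s = 24 (s = -35 + 59 = 24)
(-11/63 - 34/W(-8)) + s*(-36) = (-11/63 - 34/(-2)) + 24*(-36) = (-11*1/63 - 34*(-½)) - 864 = (-11/63 + 17) - 864 = 1060/63 - 864 = -53372/63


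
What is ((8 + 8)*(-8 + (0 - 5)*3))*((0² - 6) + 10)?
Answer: -1472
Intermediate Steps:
((8 + 8)*(-8 + (0 - 5)*3))*((0² - 6) + 10) = (16*(-8 - 5*3))*((0 - 6) + 10) = (16*(-8 - 15))*(-6 + 10) = (16*(-23))*4 = -368*4 = -1472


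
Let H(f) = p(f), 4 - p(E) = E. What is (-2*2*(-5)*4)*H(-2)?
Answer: 480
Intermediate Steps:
p(E) = 4 - E
H(f) = 4 - f
(-2*2*(-5)*4)*H(-2) = (-2*2*(-5)*4)*(4 - 1*(-2)) = (-(-20)*4)*(4 + 2) = -2*(-40)*6 = 80*6 = 480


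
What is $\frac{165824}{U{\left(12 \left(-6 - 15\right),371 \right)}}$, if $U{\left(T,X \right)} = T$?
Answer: $- \frac{41456}{63} \approx -658.03$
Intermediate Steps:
$\frac{165824}{U{\left(12 \left(-6 - 15\right),371 \right)}} = \frac{165824}{12 \left(-6 - 15\right)} = \frac{165824}{12 \left(-21\right)} = \frac{165824}{-252} = 165824 \left(- \frac{1}{252}\right) = - \frac{41456}{63}$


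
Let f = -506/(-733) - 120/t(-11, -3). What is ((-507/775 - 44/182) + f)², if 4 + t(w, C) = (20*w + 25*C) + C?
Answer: 2239500065513573041/60932364799530030625 ≈ 0.036754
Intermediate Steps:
t(w, C) = -4 + 20*w + 26*C (t(w, C) = -4 + ((20*w + 25*C) + C) = -4 + (20*w + 26*C) = -4 + 20*w + 26*C)
f = 120386/110683 (f = -506/(-733) - 120/(-4 + 20*(-11) + 26*(-3)) = -506*(-1/733) - 120/(-4 - 220 - 78) = 506/733 - 120/(-302) = 506/733 - 120*(-1/302) = 506/733 + 60/151 = 120386/110683 ≈ 1.0877)
((-507/775 - 44/182) + f)² = ((-507/775 - 44/182) + 120386/110683)² = ((-507*1/775 - 44*1/182) + 120386/110683)² = ((-507/775 - 22/91) + 120386/110683)² = (-63187/70525 + 120386/110683)² = (1496495929/7805918575)² = 2239500065513573041/60932364799530030625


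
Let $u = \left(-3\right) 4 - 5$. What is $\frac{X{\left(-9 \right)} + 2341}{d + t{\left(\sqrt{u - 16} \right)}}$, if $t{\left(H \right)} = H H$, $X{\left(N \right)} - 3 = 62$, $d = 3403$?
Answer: $\frac{1203}{1685} \approx 0.71395$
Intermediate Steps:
$X{\left(N \right)} = 65$ ($X{\left(N \right)} = 3 + 62 = 65$)
$u = -17$ ($u = -12 - 5 = -17$)
$t{\left(H \right)} = H^{2}$
$\frac{X{\left(-9 \right)} + 2341}{d + t{\left(\sqrt{u - 16} \right)}} = \frac{65 + 2341}{3403 + \left(\sqrt{-17 - 16}\right)^{2}} = \frac{2406}{3403 + \left(\sqrt{-33}\right)^{2}} = \frac{2406}{3403 + \left(i \sqrt{33}\right)^{2}} = \frac{2406}{3403 - 33} = \frac{2406}{3370} = 2406 \cdot \frac{1}{3370} = \frac{1203}{1685}$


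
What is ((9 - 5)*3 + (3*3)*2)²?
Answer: 900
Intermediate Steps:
((9 - 5)*3 + (3*3)*2)² = (4*3 + 9*2)² = (12 + 18)² = 30² = 900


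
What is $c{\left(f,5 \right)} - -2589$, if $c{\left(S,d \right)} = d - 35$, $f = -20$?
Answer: $2559$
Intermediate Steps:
$c{\left(S,d \right)} = -35 + d$
$c{\left(f,5 \right)} - -2589 = \left(-35 + 5\right) - -2589 = -30 + 2589 = 2559$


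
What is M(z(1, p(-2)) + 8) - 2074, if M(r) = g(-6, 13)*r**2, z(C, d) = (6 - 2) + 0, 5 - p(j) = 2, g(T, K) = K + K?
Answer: 1670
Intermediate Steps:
g(T, K) = 2*K
p(j) = 3 (p(j) = 5 - 1*2 = 5 - 2 = 3)
z(C, d) = 4 (z(C, d) = 4 + 0 = 4)
M(r) = 26*r**2 (M(r) = (2*13)*r**2 = 26*r**2)
M(z(1, p(-2)) + 8) - 2074 = 26*(4 + 8)**2 - 2074 = 26*12**2 - 2074 = 26*144 - 2074 = 3744 - 2074 = 1670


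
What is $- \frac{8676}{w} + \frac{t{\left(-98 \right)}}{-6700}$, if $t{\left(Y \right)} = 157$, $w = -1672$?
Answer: $\frac{7233337}{1400300} \approx 5.1656$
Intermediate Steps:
$- \frac{8676}{w} + \frac{t{\left(-98 \right)}}{-6700} = - \frac{8676}{-1672} + \frac{157}{-6700} = \left(-8676\right) \left(- \frac{1}{1672}\right) + 157 \left(- \frac{1}{6700}\right) = \frac{2169}{418} - \frac{157}{6700} = \frac{7233337}{1400300}$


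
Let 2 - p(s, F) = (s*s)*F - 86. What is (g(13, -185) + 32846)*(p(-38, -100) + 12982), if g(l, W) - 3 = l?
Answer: 5174779140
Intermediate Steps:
g(l, W) = 3 + l
p(s, F) = 88 - F*s² (p(s, F) = 2 - ((s*s)*F - 86) = 2 - (s²*F - 86) = 2 - (F*s² - 86) = 2 - (-86 + F*s²) = 2 + (86 - F*s²) = 88 - F*s²)
(g(13, -185) + 32846)*(p(-38, -100) + 12982) = ((3 + 13) + 32846)*((88 - 1*(-100)*(-38)²) + 12982) = (16 + 32846)*((88 - 1*(-100)*1444) + 12982) = 32862*((88 + 144400) + 12982) = 32862*(144488 + 12982) = 32862*157470 = 5174779140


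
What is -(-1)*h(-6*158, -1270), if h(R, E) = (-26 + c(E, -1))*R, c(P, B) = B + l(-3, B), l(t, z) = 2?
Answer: 23700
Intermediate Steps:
c(P, B) = 2 + B (c(P, B) = B + 2 = 2 + B)
h(R, E) = -25*R (h(R, E) = (-26 + (2 - 1))*R = (-26 + 1)*R = -25*R)
-(-1)*h(-6*158, -1270) = -(-1)*(-(-150)*158) = -(-1)*(-25*(-948)) = -(-1)*23700 = -1*(-23700) = 23700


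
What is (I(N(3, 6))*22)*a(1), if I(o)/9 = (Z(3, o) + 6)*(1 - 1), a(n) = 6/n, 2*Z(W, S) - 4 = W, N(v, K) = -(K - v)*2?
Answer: 0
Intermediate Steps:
N(v, K) = -2*K + 2*v (N(v, K) = (v - K)*2 = -2*K + 2*v)
Z(W, S) = 2 + W/2
I(o) = 0 (I(o) = 9*(((2 + (½)*3) + 6)*(1 - 1)) = 9*(((2 + 3/2) + 6)*0) = 9*((7/2 + 6)*0) = 9*((19/2)*0) = 9*0 = 0)
(I(N(3, 6))*22)*a(1) = (0*22)*(6/1) = 0*(6*1) = 0*6 = 0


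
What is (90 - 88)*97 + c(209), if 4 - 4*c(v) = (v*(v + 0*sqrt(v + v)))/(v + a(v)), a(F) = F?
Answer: 1351/8 ≈ 168.88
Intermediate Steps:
c(v) = 1 - v/8 (c(v) = 1 - v*(v + 0*sqrt(v + v))/(4*(v + v)) = 1 - v*(v + 0*sqrt(2*v))/(4*(2*v)) = 1 - v*(v + 0*(sqrt(2)*sqrt(v)))*1/(2*v)/4 = 1 - v*(v + 0)*1/(2*v)/4 = 1 - v*v*1/(2*v)/4 = 1 - v**2*1/(2*v)/4 = 1 - v/8)
(90 - 88)*97 + c(209) = (90 - 88)*97 + (1 - 1/8*209) = 2*97 + (1 - 209/8) = 194 - 201/8 = 1351/8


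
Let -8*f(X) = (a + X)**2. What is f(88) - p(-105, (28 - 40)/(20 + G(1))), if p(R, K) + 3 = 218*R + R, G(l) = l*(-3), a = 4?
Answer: 21940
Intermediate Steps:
G(l) = -3*l
p(R, K) = -3 + 219*R (p(R, K) = -3 + (218*R + R) = -3 + 219*R)
f(X) = -(4 + X)**2/8
f(88) - p(-105, (28 - 40)/(20 + G(1))) = -(4 + 88)**2/8 - (-3 + 219*(-105)) = -1/8*92**2 - (-3 - 22995) = -1/8*8464 - 1*(-22998) = -1058 + 22998 = 21940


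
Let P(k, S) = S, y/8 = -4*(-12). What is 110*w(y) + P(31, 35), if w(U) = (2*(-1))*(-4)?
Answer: 915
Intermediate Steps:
y = 384 (y = 8*(-4*(-12)) = 8*48 = 384)
w(U) = 8 (w(U) = -2*(-4) = 8)
110*w(y) + P(31, 35) = 110*8 + 35 = 880 + 35 = 915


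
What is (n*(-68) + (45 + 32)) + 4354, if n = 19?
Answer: 3139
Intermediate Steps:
(n*(-68) + (45 + 32)) + 4354 = (19*(-68) + (45 + 32)) + 4354 = (-1292 + 77) + 4354 = -1215 + 4354 = 3139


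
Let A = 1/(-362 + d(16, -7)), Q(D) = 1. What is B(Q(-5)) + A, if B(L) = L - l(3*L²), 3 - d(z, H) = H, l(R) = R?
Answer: -705/352 ≈ -2.0028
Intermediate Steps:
d(z, H) = 3 - H
B(L) = L - 3*L²
A = -1/352 (A = 1/(-362 + (3 - 1*(-7))) = 1/(-362 + (3 + 7)) = 1/(-362 + 10) = 1/(-352) = -1/352 ≈ -0.0028409)
B(Q(-5)) + A = 1*(1 - 3*1) - 1/352 = 1*(1 - 3) - 1/352 = 1*(-2) - 1/352 = -2 - 1/352 = -705/352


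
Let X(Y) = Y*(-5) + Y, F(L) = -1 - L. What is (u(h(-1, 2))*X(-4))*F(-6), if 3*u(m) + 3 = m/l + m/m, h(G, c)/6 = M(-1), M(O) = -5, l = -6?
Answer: 80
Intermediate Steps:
h(G, c) = -30 (h(G, c) = 6*(-5) = -30)
u(m) = -2/3 - m/18 (u(m) = -1 + (m/(-6) + m/m)/3 = -1 + (m*(-1/6) + 1)/3 = -1 + (-m/6 + 1)/3 = -1 + (1 - m/6)/3 = -1 + (1/3 - m/18) = -2/3 - m/18)
X(Y) = -4*Y (X(Y) = -5*Y + Y = -4*Y)
(u(h(-1, 2))*X(-4))*F(-6) = ((-2/3 - 1/18*(-30))*(-4*(-4)))*(-1 - 1*(-6)) = ((-2/3 + 5/3)*16)*(-1 + 6) = (1*16)*5 = 16*5 = 80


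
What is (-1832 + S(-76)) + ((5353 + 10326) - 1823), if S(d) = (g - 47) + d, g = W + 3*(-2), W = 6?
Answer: 11901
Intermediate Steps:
g = 0 (g = 6 + 3*(-2) = 6 - 6 = 0)
S(d) = -47 + d (S(d) = (0 - 47) + d = -47 + d)
(-1832 + S(-76)) + ((5353 + 10326) - 1823) = (-1832 + (-47 - 76)) + ((5353 + 10326) - 1823) = (-1832 - 123) + (15679 - 1823) = -1955 + 13856 = 11901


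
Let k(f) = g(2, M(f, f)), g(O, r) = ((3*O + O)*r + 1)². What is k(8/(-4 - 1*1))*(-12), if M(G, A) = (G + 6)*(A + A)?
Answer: -93476172/625 ≈ -1.4956e+5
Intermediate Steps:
M(G, A) = 2*A*(6 + G) (M(G, A) = (6 + G)*(2*A) = 2*A*(6 + G))
g(O, r) = (1 + 4*O*r)² (g(O, r) = ((4*O)*r + 1)² = (4*O*r + 1)² = (1 + 4*O*r)²)
k(f) = (1 + 16*f*(6 + f))² (k(f) = (1 + 4*2*(2*f*(6 + f)))² = (1 + 16*f*(6 + f))²)
k(8/(-4 - 1*1))*(-12) = (1 + 16*(8/(-4 - 1*1))*(6 + 8/(-4 - 1*1)))²*(-12) = (1 + 16*(8/(-4 - 1))*(6 + 8/(-4 - 1)))²*(-12) = (1 + 16*(8/(-5))*(6 + 8/(-5)))²*(-12) = (1 + 16*(8*(-⅕))*(6 + 8*(-⅕)))²*(-12) = (1 + 16*(-8/5)*(6 - 8/5))²*(-12) = (1 + 16*(-8/5)*(22/5))²*(-12) = (1 - 2816/25)²*(-12) = (-2791/25)²*(-12) = (7789681/625)*(-12) = -93476172/625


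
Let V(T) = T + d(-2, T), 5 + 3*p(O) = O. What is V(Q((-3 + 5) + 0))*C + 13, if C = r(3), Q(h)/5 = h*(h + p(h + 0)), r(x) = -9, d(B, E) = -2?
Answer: -59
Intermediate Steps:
p(O) = -5/3 + O/3
Q(h) = 5*h*(-5/3 + 4*h/3) (Q(h) = 5*(h*(h + (-5/3 + (h + 0)/3))) = 5*(h*(h + (-5/3 + h/3))) = 5*(h*(-5/3 + 4*h/3)) = 5*h*(-5/3 + 4*h/3))
C = -9
V(T) = -2 + T (V(T) = T - 2 = -2 + T)
V(Q((-3 + 5) + 0))*C + 13 = (-2 + 5*((-3 + 5) + 0)*(-5 + 4*((-3 + 5) + 0))/3)*(-9) + 13 = (-2 + 5*(2 + 0)*(-5 + 4*(2 + 0))/3)*(-9) + 13 = (-2 + (5/3)*2*(-5 + 4*2))*(-9) + 13 = (-2 + (5/3)*2*(-5 + 8))*(-9) + 13 = (-2 + (5/3)*2*3)*(-9) + 13 = (-2 + 10)*(-9) + 13 = 8*(-9) + 13 = -72 + 13 = -59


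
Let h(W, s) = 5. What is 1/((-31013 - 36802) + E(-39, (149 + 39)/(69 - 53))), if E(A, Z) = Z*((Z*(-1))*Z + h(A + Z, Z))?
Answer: -64/4440223 ≈ -1.4414e-5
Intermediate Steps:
E(A, Z) = Z*(5 - Z²) (E(A, Z) = Z*((Z*(-1))*Z + 5) = Z*((-Z)*Z + 5) = Z*(-Z² + 5) = Z*(5 - Z²))
1/((-31013 - 36802) + E(-39, (149 + 39)/(69 - 53))) = 1/((-31013 - 36802) + ((149 + 39)/(69 - 53))*(5 - ((149 + 39)/(69 - 53))²)) = 1/(-67815 + (188/16)*(5 - (188/16)²)) = 1/(-67815 + (188*(1/16))*(5 - (188*(1/16))²)) = 1/(-67815 + 47*(5 - (47/4)²)/4) = 1/(-67815 + 47*(5 - 1*2209/16)/4) = 1/(-67815 + 47*(5 - 2209/16)/4) = 1/(-67815 + (47/4)*(-2129/16)) = 1/(-67815 - 100063/64) = 1/(-4440223/64) = -64/4440223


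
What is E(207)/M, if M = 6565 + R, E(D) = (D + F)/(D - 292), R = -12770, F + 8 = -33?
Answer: 166/527425 ≈ 0.00031474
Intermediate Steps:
F = -41 (F = -8 - 33 = -41)
E(D) = (-41 + D)/(-292 + D) (E(D) = (D - 41)/(D - 292) = (-41 + D)/(-292 + D))
M = -6205 (M = 6565 - 12770 = -6205)
E(207)/M = ((-41 + 207)/(-292 + 207))/(-6205) = (166/(-85))*(-1/6205) = -1/85*166*(-1/6205) = -166/85*(-1/6205) = 166/527425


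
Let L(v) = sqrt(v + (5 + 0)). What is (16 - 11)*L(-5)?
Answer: 0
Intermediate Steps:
L(v) = sqrt(5 + v) (L(v) = sqrt(v + 5) = sqrt(5 + v))
(16 - 11)*L(-5) = (16 - 11)*sqrt(5 - 5) = 5*sqrt(0) = 5*0 = 0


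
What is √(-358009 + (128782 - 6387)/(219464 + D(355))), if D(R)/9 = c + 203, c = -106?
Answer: I*√102844585000574/16949 ≈ 598.34*I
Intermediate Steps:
D(R) = 873 (D(R) = 9*(-106 + 203) = 9*97 = 873)
√(-358009 + (128782 - 6387)/(219464 + D(355))) = √(-358009 + (128782 - 6387)/(219464 + 873)) = √(-358009 + 122395/220337) = √(-358009 + 122395*(1/220337)) = √(-358009 + 9415/16949) = √(-6067885126/16949) = I*√102844585000574/16949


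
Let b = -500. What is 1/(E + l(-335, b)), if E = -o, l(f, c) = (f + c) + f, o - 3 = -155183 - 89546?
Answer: 1/243556 ≈ 4.1058e-6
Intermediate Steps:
o = -244726 (o = 3 + (-155183 - 89546) = 3 - 244729 = -244726)
l(f, c) = c + 2*f (l(f, c) = (c + f) + f = c + 2*f)
E = 244726 (E = -1*(-244726) = 244726)
1/(E + l(-335, b)) = 1/(244726 + (-500 + 2*(-335))) = 1/(244726 + (-500 - 670)) = 1/(244726 - 1170) = 1/243556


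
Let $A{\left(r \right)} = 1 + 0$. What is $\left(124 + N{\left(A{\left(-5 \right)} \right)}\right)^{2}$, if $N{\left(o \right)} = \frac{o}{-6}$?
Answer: $\frac{552049}{36} \approx 15335.0$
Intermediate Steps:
$A{\left(r \right)} = 1$
$N{\left(o \right)} = - \frac{o}{6}$ ($N{\left(o \right)} = o \left(- \frac{1}{6}\right) = - \frac{o}{6}$)
$\left(124 + N{\left(A{\left(-5 \right)} \right)}\right)^{2} = \left(124 - \frac{1}{6}\right)^{2} = \left(\frac{743}{6}\right)^{2} = \frac{552049}{36}$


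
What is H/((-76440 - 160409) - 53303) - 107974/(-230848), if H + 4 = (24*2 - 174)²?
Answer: 1729053287/4186313056 ≈ 0.41303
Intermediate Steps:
H = 15872 (H = -4 + (24*2 - 174)² = -4 + (48 - 174)² = -4 + (-126)² = -4 + 15876 = 15872)
H/((-76440 - 160409) - 53303) - 107974/(-230848) = 15872/((-76440 - 160409) - 53303) - 107974/(-230848) = 15872/(-236849 - 53303) - 107974*(-1/230848) = 15872/(-290152) + 53987/115424 = 15872*(-1/290152) + 53987/115424 = -1984/36269 + 53987/115424 = 1729053287/4186313056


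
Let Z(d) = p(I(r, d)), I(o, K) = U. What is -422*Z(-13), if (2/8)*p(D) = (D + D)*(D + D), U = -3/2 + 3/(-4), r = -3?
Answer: -34182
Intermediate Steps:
U = -9/4 (U = -3*1/2 + 3*(-1/4) = -3/2 - 3/4 = -9/4 ≈ -2.2500)
I(o, K) = -9/4
p(D) = 16*D**2 (p(D) = 4*((D + D)*(D + D)) = 4*((2*D)*(2*D)) = 4*(4*D**2) = 16*D**2)
Z(d) = 81 (Z(d) = 16*(-9/4)**2 = 16*(81/16) = 81)
-422*Z(-13) = -422*81 = -34182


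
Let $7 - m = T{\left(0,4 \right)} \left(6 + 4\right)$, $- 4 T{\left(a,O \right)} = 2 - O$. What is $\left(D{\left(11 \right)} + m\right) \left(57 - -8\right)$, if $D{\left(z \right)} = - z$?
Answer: $-585$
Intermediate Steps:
$T{\left(a,O \right)} = - \frac{1}{2} + \frac{O}{4}$ ($T{\left(a,O \right)} = - \frac{2 - O}{4} = - \frac{1}{2} + \frac{O}{4}$)
$m = 2$ ($m = 7 - \left(- \frac{1}{2} + \frac{1}{4} \cdot 4\right) \left(6 + 4\right) = 7 - \left(- \frac{1}{2} + 1\right) 10 = 7 - \frac{1}{2} \cdot 10 = 7 - 5 = 2$)
$\left(D{\left(11 \right)} + m\right) \left(57 - -8\right) = \left(\left(-1\right) 11 + 2\right) \left(57 - -8\right) = \left(-11 + 2\right) \left(57 + 8\right) = \left(-9\right) 65 = -585$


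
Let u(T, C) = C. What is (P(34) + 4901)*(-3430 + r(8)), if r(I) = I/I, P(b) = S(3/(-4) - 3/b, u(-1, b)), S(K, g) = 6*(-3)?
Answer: -16743807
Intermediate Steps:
S(K, g) = -18
P(b) = -18
r(I) = 1
(P(34) + 4901)*(-3430 + r(8)) = (-18 + 4901)*(-3430 + 1) = 4883*(-3429) = -16743807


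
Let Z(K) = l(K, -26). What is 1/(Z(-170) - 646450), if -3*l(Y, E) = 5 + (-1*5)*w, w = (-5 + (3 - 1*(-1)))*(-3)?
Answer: -3/1939340 ≈ -1.5469e-6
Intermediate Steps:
w = 3 (w = (-5 + (3 + 1))*(-3) = (-5 + 4)*(-3) = -1*(-3) = 3)
l(Y, E) = 10/3 (l(Y, E) = -(5 - 1*5*3)/3 = -(5 - 5*3)/3 = -(5 - 15)/3 = -⅓*(-10) = 10/3)
Z(K) = 10/3
1/(Z(-170) - 646450) = 1/(10/3 - 646450) = 1/(-1939340/3) = -3/1939340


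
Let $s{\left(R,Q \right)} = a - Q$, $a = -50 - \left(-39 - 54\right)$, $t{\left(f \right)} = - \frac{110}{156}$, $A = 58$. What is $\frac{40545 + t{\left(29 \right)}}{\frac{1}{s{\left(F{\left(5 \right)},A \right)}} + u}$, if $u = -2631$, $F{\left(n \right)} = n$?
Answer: $- \frac{15812275}{1026116} \approx -15.41$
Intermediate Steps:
$t{\left(f \right)} = - \frac{55}{78}$ ($t{\left(f \right)} = \left(-110\right) \frac{1}{156} = - \frac{55}{78}$)
$a = 43$ ($a = -50 - -93 = -50 + 93 = 43$)
$s{\left(R,Q \right)} = 43 - Q$
$\frac{40545 + t{\left(29 \right)}}{\frac{1}{s{\left(F{\left(5 \right)},A \right)}} + u} = \frac{40545 - \frac{55}{78}}{\frac{1}{43 - 58} - 2631} = \frac{3162455}{78 \left(\frac{1}{43 - 58} - 2631\right)} = \frac{3162455}{78 \left(\frac{1}{-15} - 2631\right)} = \frac{3162455}{78 \left(- \frac{1}{15} - 2631\right)} = \frac{3162455}{78 \left(- \frac{39466}{15}\right)} = \frac{3162455}{78} \left(- \frac{15}{39466}\right) = - \frac{15812275}{1026116}$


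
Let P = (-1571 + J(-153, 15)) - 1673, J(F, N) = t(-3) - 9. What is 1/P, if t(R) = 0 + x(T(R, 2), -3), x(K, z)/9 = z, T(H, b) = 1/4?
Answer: -1/3280 ≈ -0.00030488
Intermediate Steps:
T(H, b) = ¼
x(K, z) = 9*z
t(R) = -27 (t(R) = 0 + 9*(-3) = 0 - 27 = -27)
J(F, N) = -36 (J(F, N) = -27 - 9 = -36)
P = -3280 (P = (-1571 - 36) - 1673 = -1607 - 1673 = -3280)
1/P = 1/(-3280) = -1/3280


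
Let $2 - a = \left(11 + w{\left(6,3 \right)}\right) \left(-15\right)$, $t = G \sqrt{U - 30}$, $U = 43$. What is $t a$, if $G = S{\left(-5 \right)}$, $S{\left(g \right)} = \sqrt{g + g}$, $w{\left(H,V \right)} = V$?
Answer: $212 i \sqrt{130} \approx 2417.2 i$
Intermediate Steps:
$S{\left(g \right)} = \sqrt{2} \sqrt{g}$ ($S{\left(g \right)} = \sqrt{2 g} = \sqrt{2} \sqrt{g}$)
$G = i \sqrt{10}$ ($G = \sqrt{2} \sqrt{-5} = \sqrt{2} i \sqrt{5} = i \sqrt{10} \approx 3.1623 i$)
$t = i \sqrt{130}$ ($t = i \sqrt{10} \sqrt{43 - 30} = i \sqrt{10} \sqrt{13} = i \sqrt{130} \approx 11.402 i$)
$a = 212$ ($a = 2 - \left(11 + 3\right) \left(-15\right) = 2 - 14 \left(-15\right) = 2 - -210 = 2 + 210 = 212$)
$t a = i \sqrt{130} \cdot 212 = 212 i \sqrt{130}$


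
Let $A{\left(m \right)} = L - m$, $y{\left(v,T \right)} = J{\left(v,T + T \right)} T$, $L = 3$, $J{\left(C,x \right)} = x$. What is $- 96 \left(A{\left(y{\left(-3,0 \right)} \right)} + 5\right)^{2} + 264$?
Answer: $-5880$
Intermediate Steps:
$y{\left(v,T \right)} = 2 T^{2}$ ($y{\left(v,T \right)} = \left(T + T\right) T = 2 T T = 2 T^{2}$)
$A{\left(m \right)} = 3 - m$
$- 96 \left(A{\left(y{\left(-3,0 \right)} \right)} + 5\right)^{2} + 264 = - 96 \left(\left(3 - 2 \cdot 0^{2}\right) + 5\right)^{2} + 264 = - 96 \left(\left(3 - 2 \cdot 0\right) + 5\right)^{2} + 264 = - 96 \left(\left(3 - 0\right) + 5\right)^{2} + 264 = - 96 \left(\left(3 + 0\right) + 5\right)^{2} + 264 = - 96 \left(3 + 5\right)^{2} + 264 = - 96 \cdot 8^{2} + 264 = \left(-96\right) 64 + 264 = -6144 + 264 = -5880$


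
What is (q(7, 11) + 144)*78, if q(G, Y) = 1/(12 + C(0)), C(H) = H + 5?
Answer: 191022/17 ≈ 11237.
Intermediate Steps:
C(H) = 5 + H
q(G, Y) = 1/17 (q(G, Y) = 1/(12 + (5 + 0)) = 1/(12 + 5) = 1/17)
(q(7, 11) + 144)*78 = (1/17 + 144)*78 = (2449/17)*78 = 191022/17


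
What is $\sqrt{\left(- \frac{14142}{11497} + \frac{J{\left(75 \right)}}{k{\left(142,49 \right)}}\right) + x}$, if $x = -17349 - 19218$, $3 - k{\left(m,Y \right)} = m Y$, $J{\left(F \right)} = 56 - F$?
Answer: $\frac{2 i \sqrt{58453059579359769155}}{79961635} \approx 191.23 i$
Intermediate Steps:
$k{\left(m,Y \right)} = 3 - Y m$ ($k{\left(m,Y \right)} = 3 - m Y = 3 - Y m$)
$x = -36567$
$\sqrt{\left(- \frac{14142}{11497} + \frac{J{\left(75 \right)}}{k{\left(142,49 \right)}}\right) + x} = \sqrt{\left(- \frac{14142}{11497} + \frac{56 - 75}{3 - 49 \cdot 142}\right) - 36567} = \sqrt{\left(\left(-14142\right) \frac{1}{11497} + \frac{56 - 75}{3 - 6958}\right) - 36567} = \sqrt{\left(- \frac{14142}{11497} - \frac{19}{-6955}\right) - 36567} = \sqrt{\left(- \frac{14142}{11497} - - \frac{19}{6955}\right) - 36567} = \sqrt{\left(- \frac{14142}{11497} + \frac{19}{6955}\right) - 36567} = \sqrt{- \frac{98139167}{79961635} - 36567} = \sqrt{- \frac{2924055246212}{79961635}} = \frac{2 i \sqrt{58453059579359769155}}{79961635}$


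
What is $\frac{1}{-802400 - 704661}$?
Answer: $- \frac{1}{1507061} \approx -6.6354 \cdot 10^{-7}$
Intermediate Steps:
$\frac{1}{-802400 - 704661} = \frac{1}{-1507061} = - \frac{1}{1507061}$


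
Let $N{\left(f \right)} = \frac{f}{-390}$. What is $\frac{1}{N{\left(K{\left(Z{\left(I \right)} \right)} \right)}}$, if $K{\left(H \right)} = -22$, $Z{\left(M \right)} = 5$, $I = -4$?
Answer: $\frac{195}{11} \approx 17.727$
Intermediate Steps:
$N{\left(f \right)} = - \frac{f}{390}$ ($N{\left(f \right)} = f \left(- \frac{1}{390}\right) = - \frac{f}{390}$)
$\frac{1}{N{\left(K{\left(Z{\left(I \right)} \right)} \right)}} = \frac{1}{\left(- \frac{1}{390}\right) \left(-22\right)} = \frac{1}{\frac{11}{195}} = \frac{195}{11}$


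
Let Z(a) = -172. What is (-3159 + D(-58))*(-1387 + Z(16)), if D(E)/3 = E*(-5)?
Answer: 3568551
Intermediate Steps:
D(E) = -15*E (D(E) = 3*(E*(-5)) = 3*(-5*E) = -15*E)
(-3159 + D(-58))*(-1387 + Z(16)) = (-3159 - 15*(-58))*(-1387 - 172) = (-3159 + 870)*(-1559) = -2289*(-1559) = 3568551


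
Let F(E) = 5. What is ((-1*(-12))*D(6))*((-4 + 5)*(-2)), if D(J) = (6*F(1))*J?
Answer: -4320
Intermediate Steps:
D(J) = 30*J (D(J) = (6*5)*J = 30*J)
((-1*(-12))*D(6))*((-4 + 5)*(-2)) = ((-1*(-12))*(30*6))*((-4 + 5)*(-2)) = (12*180)*(1*(-2)) = 2160*(-2) = -4320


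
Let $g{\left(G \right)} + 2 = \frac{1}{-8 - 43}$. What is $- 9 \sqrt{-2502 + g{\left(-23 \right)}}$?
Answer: $- \frac{3 i \sqrt{6512955}}{17} \approx - 450.36 i$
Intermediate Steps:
$g{\left(G \right)} = - \frac{103}{51}$ ($g{\left(G \right)} = -2 + \frac{1}{-8 - 43} = -2 + \frac{1}{-51} = -2 - \frac{1}{51} = - \frac{103}{51}$)
$- 9 \sqrt{-2502 + g{\left(-23 \right)}} = - 9 \sqrt{-2502 - \frac{103}{51}} = - 9 \sqrt{- \frac{127705}{51}} = - 9 \frac{i \sqrt{6512955}}{51} = - \frac{3 i \sqrt{6512955}}{17}$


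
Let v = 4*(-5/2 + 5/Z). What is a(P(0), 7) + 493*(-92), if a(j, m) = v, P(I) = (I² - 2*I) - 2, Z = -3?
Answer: -136118/3 ≈ -45373.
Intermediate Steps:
v = -50/3 (v = 4*(-5/2 + 5/(-3)) = 4*(-5*½ + 5*(-⅓)) = 4*(-5/2 - 5/3) = 4*(-25/6) = -50/3 ≈ -16.667)
P(I) = -2 + I² - 2*I
a(j, m) = -50/3
a(P(0), 7) + 493*(-92) = -50/3 + 493*(-92) = -50/3 - 45356 = -136118/3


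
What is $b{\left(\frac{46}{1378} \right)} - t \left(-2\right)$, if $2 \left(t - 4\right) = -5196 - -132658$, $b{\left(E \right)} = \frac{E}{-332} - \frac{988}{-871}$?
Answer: $\frac{1953637389827}{15326116} \approx 1.2747 \cdot 10^{5}$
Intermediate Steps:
$b{\left(E \right)} = \frac{76}{67} - \frac{E}{332}$ ($b{\left(E \right)} = E \left(- \frac{1}{332}\right) - - \frac{76}{67} = - \frac{E}{332} + \frac{76}{67} = \frac{76}{67} - \frac{E}{332}$)
$t = 63735$ ($t = 4 + \frac{-5196 - -132658}{2} = 4 + \frac{-5196 + 132658}{2} = 4 + \frac{1}{2} \cdot 127462 = 4 + 63731 = 63735$)
$b{\left(\frac{46}{1378} \right)} - t \left(-2\right) = \left(\frac{76}{67} - \frac{46 \cdot \frac{1}{1378}}{332}\right) - 63735 \left(-2\right) = \left(\frac{76}{67} - \frac{46 \cdot \frac{1}{1378}}{332}\right) - -127470 = \left(\frac{76}{67} - \frac{23}{228748}\right) + 127470 = \frac{17383307}{15326116} + 127470 = \frac{1953637389827}{15326116}$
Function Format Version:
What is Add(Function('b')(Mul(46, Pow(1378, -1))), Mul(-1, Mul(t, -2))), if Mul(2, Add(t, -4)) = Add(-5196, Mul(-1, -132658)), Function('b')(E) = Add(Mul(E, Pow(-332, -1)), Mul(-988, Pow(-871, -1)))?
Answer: Rational(1953637389827, 15326116) ≈ 1.2747e+5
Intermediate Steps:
Function('b')(E) = Add(Rational(76, 67), Mul(Rational(-1, 332), E)) (Function('b')(E) = Add(Mul(E, Rational(-1, 332)), Mul(-988, Rational(-1, 871))) = Add(Mul(Rational(-1, 332), E), Rational(76, 67)) = Add(Rational(76, 67), Mul(Rational(-1, 332), E)))
t = 63735 (t = Add(4, Mul(Rational(1, 2), Add(-5196, Mul(-1, -132658)))) = Add(4, Mul(Rational(1, 2), Add(-5196, 132658))) = Add(4, Mul(Rational(1, 2), 127462)) = Add(4, 63731) = 63735)
Add(Function('b')(Mul(46, Pow(1378, -1))), Mul(-1, Mul(t, -2))) = Add(Add(Rational(76, 67), Mul(Rational(-1, 332), Mul(46, Pow(1378, -1)))), Mul(-1, Mul(63735, -2))) = Add(Add(Rational(76, 67), Mul(Rational(-1, 332), Mul(46, Rational(1, 1378)))), Mul(-1, -127470)) = Add(Add(Rational(76, 67), Mul(Rational(-1, 332), Rational(23, 689))), 127470) = Add(Add(Rational(76, 67), Rational(-23, 228748)), 127470) = Add(Rational(17383307, 15326116), 127470) = Rational(1953637389827, 15326116)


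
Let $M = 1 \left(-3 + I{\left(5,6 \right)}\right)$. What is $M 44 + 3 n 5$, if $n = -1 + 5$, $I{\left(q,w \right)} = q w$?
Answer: $1248$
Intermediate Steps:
$n = 4$
$M = 27$ ($M = 1 \left(-3 + 5 \cdot 6\right) = 1 \left(-3 + 30\right) = 1 \cdot 27 = 27$)
$M 44 + 3 n 5 = 27 \cdot 44 + 3 \cdot 4 \cdot 5 = 1188 + 12 \cdot 5 = 1188 + 60 = 1248$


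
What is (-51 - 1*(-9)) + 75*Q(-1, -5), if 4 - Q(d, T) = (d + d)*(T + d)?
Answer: -642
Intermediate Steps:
Q(d, T) = 4 - 2*d*(T + d) (Q(d, T) = 4 - (d + d)*(T + d) = 4 - 2*d*(T + d))
(-51 - 1*(-9)) + 75*Q(-1, -5) = (-51 - 1*(-9)) + 75*(4 - 2*(-1)² - 2*(-5)*(-1)) = (-51 + 9) + 75*(4 - 2*1 - 10) = -42 + 75*(4 - 2 - 10) = -42 + 75*(-8) = -42 - 600 = -642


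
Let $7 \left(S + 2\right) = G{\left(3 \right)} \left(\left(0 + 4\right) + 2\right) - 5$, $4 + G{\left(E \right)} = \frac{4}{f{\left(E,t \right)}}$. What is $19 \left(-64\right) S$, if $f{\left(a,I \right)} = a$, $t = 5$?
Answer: $6080$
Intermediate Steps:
$G{\left(E \right)} = -4 + \frac{4}{E}$
$S = -5$ ($S = -2 + \frac{\left(-4 + \frac{4}{3}\right) \left(\left(0 + 4\right) + 2\right) - 5}{7} = -2 + \frac{\left(-4 + 4 \cdot \frac{1}{3}\right) \left(4 + 2\right) - 5}{7} = -2 + \frac{\left(-4 + \frac{4}{3}\right) 6 - 5}{7} = -2 + \frac{\left(- \frac{8}{3}\right) 6 - 5}{7} = -2 + \frac{-16 - 5}{7} = -2 + \frac{1}{7} \left(-21\right) = -2 - 3 = -5$)
$19 \left(-64\right) S = 19 \left(-64\right) \left(-5\right) = \left(-1216\right) \left(-5\right) = 6080$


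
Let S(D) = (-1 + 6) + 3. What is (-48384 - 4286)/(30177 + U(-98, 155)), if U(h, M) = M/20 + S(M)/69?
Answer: -14536920/8331023 ≈ -1.7449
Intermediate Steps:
S(D) = 8 (S(D) = 5 + 3 = 8)
U(h, M) = 8/69 + M/20 (U(h, M) = M/20 + 8/69 = 8/69 + M/20)
(-48384 - 4286)/(30177 + U(-98, 155)) = (-48384 - 4286)/(30177 + (8/69 + (1/20)*155)) = -52670/(30177 + (8/69 + 31/4)) = -52670/(30177 + 2171/276) = -52670/8331023/276 = -52670*276/8331023 = -14536920/8331023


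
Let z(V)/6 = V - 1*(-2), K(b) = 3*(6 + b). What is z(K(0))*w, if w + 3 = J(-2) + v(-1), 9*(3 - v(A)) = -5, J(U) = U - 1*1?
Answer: -880/3 ≈ -293.33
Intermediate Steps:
K(b) = 18 + 3*b
J(U) = -1 + U (J(U) = U - 1 = -1 + U)
v(A) = 32/9 (v(A) = 3 - 1/9*(-5) = 3 + 5/9 = 32/9)
z(V) = 12 + 6*V (z(V) = 6*(V - 1*(-2)) = 6*(V + 2) = 6*(2 + V) = 12 + 6*V)
w = -22/9 (w = -3 + ((-1 - 2) + 32/9) = -3 + (-3 + 32/9) = -3 + 5/9 = -22/9 ≈ -2.4444)
z(K(0))*w = (12 + 6*(18 + 3*0))*(-22/9) = (12 + 6*(18 + 0))*(-22/9) = (12 + 6*18)*(-22/9) = (12 + 108)*(-22/9) = 120*(-22/9) = -880/3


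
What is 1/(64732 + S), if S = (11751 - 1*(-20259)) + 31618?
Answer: 1/128360 ≈ 7.7906e-6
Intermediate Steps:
S = 63628 (S = (11751 + 20259) + 31618 = 32010 + 31618 = 63628)
1/(64732 + S) = 1/(64732 + 63628) = 1/128360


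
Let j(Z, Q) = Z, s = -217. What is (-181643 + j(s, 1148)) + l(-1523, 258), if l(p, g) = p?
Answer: -183383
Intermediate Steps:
(-181643 + j(s, 1148)) + l(-1523, 258) = (-181643 - 217) - 1523 = -181860 - 1523 = -183383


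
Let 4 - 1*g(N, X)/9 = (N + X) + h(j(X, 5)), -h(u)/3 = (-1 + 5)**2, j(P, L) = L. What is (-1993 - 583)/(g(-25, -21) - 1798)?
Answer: 644/229 ≈ 2.8122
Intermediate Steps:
h(u) = -48 (h(u) = -3*(-1 + 5)**2 = -3*4**2 = -3*16 = -48)
g(N, X) = 468 - 9*N - 9*X (g(N, X) = 36 - 9*((N + X) - 48) = 36 - 9*(-48 + N + X) = 36 + (432 - 9*N - 9*X) = 468 - 9*N - 9*X)
(-1993 - 583)/(g(-25, -21) - 1798) = (-1993 - 583)/((468 - 9*(-25) - 9*(-21)) - 1798) = -2576/((468 + 225 + 189) - 1798) = -2576/(882 - 1798) = -2576/(-916) = -2576*(-1/916) = 644/229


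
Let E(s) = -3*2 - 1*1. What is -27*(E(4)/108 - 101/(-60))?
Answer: -437/10 ≈ -43.700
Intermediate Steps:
E(s) = -7 (E(s) = -6 - 1 = -7)
-27*(E(4)/108 - 101/(-60)) = -27*(-7/108 - 101/(-60)) = -27*(-7*1/108 - 101*(-1/60)) = -27*(-7/108 + 101/60) = -27*437/270 = -437/10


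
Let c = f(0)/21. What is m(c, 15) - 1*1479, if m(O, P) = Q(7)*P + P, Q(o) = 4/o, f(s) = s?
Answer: -10188/7 ≈ -1455.4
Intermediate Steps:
c = 0 (c = 0/21 = 0*(1/21) = 0)
m(O, P) = 11*P/7 (m(O, P) = (4/7)*P + P = (4*(1/7))*P + P = 4*P/7 + P = 11*P/7)
m(c, 15) - 1*1479 = (11/7)*15 - 1*1479 = 165/7 - 1479 = -10188/7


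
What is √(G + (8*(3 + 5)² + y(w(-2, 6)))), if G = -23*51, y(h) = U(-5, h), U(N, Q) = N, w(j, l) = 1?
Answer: 3*I*√74 ≈ 25.807*I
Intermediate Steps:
y(h) = -5
G = -1173
√(G + (8*(3 + 5)² + y(w(-2, 6)))) = √(-1173 + (8*(3 + 5)² - 5)) = √(-1173 + (8*8² - 5)) = √(-1173 + (8*64 - 5)) = √(-1173 + (512 - 5)) = √(-1173 + 507) = √(-666) = 3*I*√74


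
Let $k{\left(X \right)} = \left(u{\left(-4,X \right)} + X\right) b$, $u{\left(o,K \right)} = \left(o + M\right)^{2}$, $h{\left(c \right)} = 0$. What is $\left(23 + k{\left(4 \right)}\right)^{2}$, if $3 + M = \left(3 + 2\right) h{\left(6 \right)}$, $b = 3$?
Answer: $33124$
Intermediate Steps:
$M = -3$ ($M = -3 + \left(3 + 2\right) 0 = -3 + 5 \cdot 0 = -3 + 0 = -3$)
$u{\left(o,K \right)} = \left(-3 + o\right)^{2}$ ($u{\left(o,K \right)} = \left(o - 3\right)^{2} = \left(-3 + o\right)^{2}$)
$k{\left(X \right)} = 147 + 3 X$ ($k{\left(X \right)} = \left(\left(-3 - 4\right)^{2} + X\right) 3 = \left(\left(-7\right)^{2} + X\right) 3 = \left(49 + X\right) 3 = 147 + 3 X$)
$\left(23 + k{\left(4 \right)}\right)^{2} = \left(23 + \left(147 + 3 \cdot 4\right)\right)^{2} = \left(23 + \left(147 + 12\right)\right)^{2} = \left(23 + 159\right)^{2} = 182^{2} = 33124$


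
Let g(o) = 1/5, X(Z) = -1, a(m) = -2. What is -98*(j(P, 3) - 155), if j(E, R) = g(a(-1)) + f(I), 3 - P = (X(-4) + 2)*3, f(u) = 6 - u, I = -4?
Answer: 70952/5 ≈ 14190.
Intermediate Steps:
g(o) = 1/5
P = 0 (P = 3 - (-1 + 2)*3 = 3 - 3 = 0)
j(E, R) = 51/5 (j(E, R) = 1/5 + (6 - 1*(-4)) = 1/5 + (6 + 4) = 1/5 + 10 = 51/5)
-98*(j(P, 3) - 155) = -98*(51/5 - 155) = -98*(-724/5) = 70952/5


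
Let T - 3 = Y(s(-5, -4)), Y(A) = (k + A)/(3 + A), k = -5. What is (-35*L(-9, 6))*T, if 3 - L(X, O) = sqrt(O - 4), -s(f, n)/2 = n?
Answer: -3780/11 + 1260*sqrt(2)/11 ≈ -181.64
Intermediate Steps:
s(f, n) = -2*n
Y(A) = (-5 + A)/(3 + A)
L(X, O) = 3 - sqrt(-4 + O) (L(X, O) = 3 - sqrt(O - 4) = 3 - sqrt(-4 + O))
T = 36/11 (T = 3 + (-5 - 2*(-4))/(3 - 2*(-4)) = 3 + (-5 + 8)/(3 + 8) = 3 + 3/11 = 36/11 ≈ 3.2727)
(-35*L(-9, 6))*T = -35*(3 - sqrt(-4 + 6))*(36/11) = -35*(3 - sqrt(2))*(36/11) = (-105 + 35*sqrt(2))*(36/11) = -3780/11 + 1260*sqrt(2)/11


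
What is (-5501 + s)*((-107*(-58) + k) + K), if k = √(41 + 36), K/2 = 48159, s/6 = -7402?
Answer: -5117280412 - 49913*√77 ≈ -5.1177e+9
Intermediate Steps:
s = -44412 (s = 6*(-7402) = -44412)
K = 96318 (K = 2*48159 = 96318)
k = √77 ≈ 8.7750
(-5501 + s)*((-107*(-58) + k) + K) = (-5501 - 44412)*((-107*(-58) + √77) + 96318) = -49913*((6206 + √77) + 96318) = -49913*(102524 + √77) = -5117280412 - 49913*√77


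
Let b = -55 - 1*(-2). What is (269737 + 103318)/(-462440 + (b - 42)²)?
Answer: -74611/90683 ≈ -0.82277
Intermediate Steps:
b = -53 (b = -55 + 2 = -53)
(269737 + 103318)/(-462440 + (b - 42)²) = (269737 + 103318)/(-462440 + (-53 - 42)²) = 373055/(-462440 + (-95)²) = 373055/(-462440 + 9025) = 373055/(-453415) = 373055*(-1/453415) = -74611/90683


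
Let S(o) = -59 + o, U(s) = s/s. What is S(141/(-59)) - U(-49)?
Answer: -3681/59 ≈ -62.390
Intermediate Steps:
U(s) = 1
S(141/(-59)) - U(-49) = (-59 + 141/(-59)) - 1*1 = (-59 + 141*(-1/59)) - 1 = (-59 - 141/59) - 1 = -3622/59 - 1 = -3681/59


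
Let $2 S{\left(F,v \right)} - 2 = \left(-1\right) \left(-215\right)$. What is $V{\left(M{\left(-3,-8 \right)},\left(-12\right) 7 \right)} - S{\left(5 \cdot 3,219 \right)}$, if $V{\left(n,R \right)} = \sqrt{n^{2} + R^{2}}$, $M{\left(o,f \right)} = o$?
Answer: $- \frac{217}{2} + 3 \sqrt{785} \approx -24.446$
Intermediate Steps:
$V{\left(n,R \right)} = \sqrt{R^{2} + n^{2}}$
$S{\left(F,v \right)} = \frac{217}{2}$ ($S{\left(F,v \right)} = 1 + \frac{\left(-1\right) \left(-215\right)}{2} = 1 + \frac{1}{2} \cdot 215 = 1 + \frac{215}{2} = \frac{217}{2}$)
$V{\left(M{\left(-3,-8 \right)},\left(-12\right) 7 \right)} - S{\left(5 \cdot 3,219 \right)} = \sqrt{\left(\left(-12\right) 7\right)^{2} + \left(-3\right)^{2}} - \frac{217}{2} = \sqrt{\left(-84\right)^{2} + 9} - \frac{217}{2} = \sqrt{7056 + 9} - \frac{217}{2} = \sqrt{7065} - \frac{217}{2} = 3 \sqrt{785} - \frac{217}{2} = - \frac{217}{2} + 3 \sqrt{785}$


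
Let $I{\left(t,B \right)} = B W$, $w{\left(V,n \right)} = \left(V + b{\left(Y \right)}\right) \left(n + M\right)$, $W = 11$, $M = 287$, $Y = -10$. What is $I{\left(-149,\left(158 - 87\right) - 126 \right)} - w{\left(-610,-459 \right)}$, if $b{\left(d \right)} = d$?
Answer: $-107245$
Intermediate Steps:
$w{\left(V,n \right)} = \left(-10 + V\right) \left(287 + n\right)$ ($w{\left(V,n \right)} = \left(V - 10\right) \left(n + 287\right) = \left(-10 + V\right) \left(287 + n\right)$)
$I{\left(t,B \right)} = 11 B$ ($I{\left(t,B \right)} = B 11 = 11 B$)
$I{\left(-149,\left(158 - 87\right) - 126 \right)} - w{\left(-610,-459 \right)} = 11 \left(\left(158 - 87\right) - 126\right) - \left(-2870 - -4590 + 287 \left(-610\right) - -279990\right) = 11 \left(71 - 126\right) - \left(-2870 + 4590 - 175070 + 279990\right) = 11 \left(-55\right) - 106640 = -605 - 106640 = -107245$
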